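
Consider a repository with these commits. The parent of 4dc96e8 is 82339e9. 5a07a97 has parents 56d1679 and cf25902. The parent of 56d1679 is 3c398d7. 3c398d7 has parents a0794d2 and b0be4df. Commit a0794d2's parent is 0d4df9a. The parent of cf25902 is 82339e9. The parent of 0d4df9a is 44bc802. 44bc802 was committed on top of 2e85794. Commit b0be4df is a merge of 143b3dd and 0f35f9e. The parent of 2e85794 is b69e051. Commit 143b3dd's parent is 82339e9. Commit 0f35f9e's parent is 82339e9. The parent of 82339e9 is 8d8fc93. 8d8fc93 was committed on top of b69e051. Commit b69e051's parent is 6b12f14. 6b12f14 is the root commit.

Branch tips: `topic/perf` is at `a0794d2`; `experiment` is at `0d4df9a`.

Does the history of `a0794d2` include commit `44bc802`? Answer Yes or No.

Ancestors of a0794d2 (commits reachable by following parents): {0d4df9a, 2e85794, 44bc802, 6b12f14, a0794d2, b69e051}.
44bc802 is in that set, so it is an ancestor of a0794d2.

Yes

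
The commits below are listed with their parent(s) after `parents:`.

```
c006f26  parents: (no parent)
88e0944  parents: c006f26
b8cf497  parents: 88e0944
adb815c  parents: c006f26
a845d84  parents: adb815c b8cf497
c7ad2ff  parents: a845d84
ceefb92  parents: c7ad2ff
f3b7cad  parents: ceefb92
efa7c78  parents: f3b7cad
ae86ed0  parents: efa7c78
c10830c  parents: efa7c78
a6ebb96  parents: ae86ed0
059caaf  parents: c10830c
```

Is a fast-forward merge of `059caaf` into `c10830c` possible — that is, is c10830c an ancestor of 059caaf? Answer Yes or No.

Yes

A fast-forward from c10830c to 059caaf is possible iff c10830c is an ancestor of 059caaf.
Ancestors of 059caaf: {059caaf, 88e0944, a845d84, adb815c, b8cf497, c006f26, c10830c, c7ad2ff, ceefb92, efa7c78, f3b7cad}.
c10830c is among them, so fast-forward is possible.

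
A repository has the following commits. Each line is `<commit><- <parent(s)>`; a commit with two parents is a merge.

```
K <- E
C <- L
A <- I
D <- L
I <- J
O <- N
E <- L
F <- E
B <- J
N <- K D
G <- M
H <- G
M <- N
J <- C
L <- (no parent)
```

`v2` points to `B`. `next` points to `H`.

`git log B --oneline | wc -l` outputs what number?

Walking parent pointers from B: reachable set = {B, C, J, L}.
That is 4 commits.

4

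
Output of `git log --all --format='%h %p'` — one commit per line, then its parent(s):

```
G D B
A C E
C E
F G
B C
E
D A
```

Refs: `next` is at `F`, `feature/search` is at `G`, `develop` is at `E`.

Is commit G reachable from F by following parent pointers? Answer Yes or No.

Yes

Ancestors of F (commits reachable by following parents): {A, B, C, D, E, F, G}.
G is in that set, so it is an ancestor of F.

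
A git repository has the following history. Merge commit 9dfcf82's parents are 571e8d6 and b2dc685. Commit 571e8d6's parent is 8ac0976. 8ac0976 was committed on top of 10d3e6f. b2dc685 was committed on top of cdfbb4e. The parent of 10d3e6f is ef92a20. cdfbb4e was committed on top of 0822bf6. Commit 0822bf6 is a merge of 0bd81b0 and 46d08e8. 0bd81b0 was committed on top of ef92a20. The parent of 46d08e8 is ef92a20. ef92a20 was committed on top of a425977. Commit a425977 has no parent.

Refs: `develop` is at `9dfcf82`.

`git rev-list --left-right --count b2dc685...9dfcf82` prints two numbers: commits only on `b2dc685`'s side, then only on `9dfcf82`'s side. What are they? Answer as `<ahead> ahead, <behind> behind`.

0 ahead, 4 behind

Reachable from b2dc685: {0822bf6, 0bd81b0, 46d08e8, a425977, b2dc685, cdfbb4e, ef92a20}.
Reachable from 9dfcf82: {0822bf6, 0bd81b0, 10d3e6f, 46d08e8, 571e8d6, 8ac0976, 9dfcf82, a425977, b2dc685, cdfbb4e, ef92a20}.
Only in b2dc685's history (ahead): {} — 0.
Only in 9dfcf82's history (behind): {10d3e6f, 571e8d6, 8ac0976, 9dfcf82} — 4.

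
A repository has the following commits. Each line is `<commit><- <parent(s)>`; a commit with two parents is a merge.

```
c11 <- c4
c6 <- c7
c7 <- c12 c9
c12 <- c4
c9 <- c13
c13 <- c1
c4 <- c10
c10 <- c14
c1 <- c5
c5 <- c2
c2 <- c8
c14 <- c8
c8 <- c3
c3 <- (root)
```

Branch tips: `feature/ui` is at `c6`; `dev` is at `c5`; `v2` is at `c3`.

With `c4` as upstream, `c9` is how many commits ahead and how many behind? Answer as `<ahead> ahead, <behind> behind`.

5 ahead, 3 behind

Reachable from c9: {c1, c13, c2, c3, c5, c8, c9}.
Reachable from c4: {c10, c14, c3, c4, c8}.
Only in c9's history (ahead): {c1, c13, c2, c5, c9} — 5.
Only in c4's history (behind): {c10, c14, c4} — 3.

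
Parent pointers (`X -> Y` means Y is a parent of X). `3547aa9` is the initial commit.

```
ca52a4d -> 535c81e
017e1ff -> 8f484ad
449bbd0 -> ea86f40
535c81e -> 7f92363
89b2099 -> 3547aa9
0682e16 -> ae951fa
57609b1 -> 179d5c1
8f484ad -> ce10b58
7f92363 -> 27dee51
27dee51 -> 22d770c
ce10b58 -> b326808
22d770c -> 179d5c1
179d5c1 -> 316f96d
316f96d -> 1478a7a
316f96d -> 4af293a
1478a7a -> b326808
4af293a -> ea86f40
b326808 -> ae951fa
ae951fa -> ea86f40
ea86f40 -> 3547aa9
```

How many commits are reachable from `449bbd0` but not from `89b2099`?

2

Reachable from 449bbd0: {3547aa9, 449bbd0, ea86f40}.
Reachable from 89b2099: {3547aa9, 89b2099}.
In 449bbd0's history but not 89b2099's: {449bbd0, ea86f40} — 2 commits.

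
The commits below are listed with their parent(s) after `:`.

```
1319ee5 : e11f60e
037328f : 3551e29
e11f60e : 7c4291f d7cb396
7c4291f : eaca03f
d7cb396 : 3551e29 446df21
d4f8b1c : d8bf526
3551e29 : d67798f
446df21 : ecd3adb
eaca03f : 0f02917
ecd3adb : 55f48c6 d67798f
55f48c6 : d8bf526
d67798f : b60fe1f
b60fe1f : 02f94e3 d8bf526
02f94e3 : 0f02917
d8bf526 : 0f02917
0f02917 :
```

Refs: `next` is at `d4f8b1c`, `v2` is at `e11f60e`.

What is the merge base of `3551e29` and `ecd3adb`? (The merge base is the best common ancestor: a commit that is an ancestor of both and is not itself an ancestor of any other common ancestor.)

Ancestors of 3551e29: {02f94e3, 0f02917, 3551e29, b60fe1f, d67798f, d8bf526}.
Ancestors of ecd3adb: {02f94e3, 0f02917, 55f48c6, b60fe1f, d67798f, d8bf526, ecd3adb}.
Common ancestors: {02f94e3, 0f02917, b60fe1f, d67798f, d8bf526}.
Among these, d67798f is not an ancestor of any other common ancestor — it is the merge base.

d67798f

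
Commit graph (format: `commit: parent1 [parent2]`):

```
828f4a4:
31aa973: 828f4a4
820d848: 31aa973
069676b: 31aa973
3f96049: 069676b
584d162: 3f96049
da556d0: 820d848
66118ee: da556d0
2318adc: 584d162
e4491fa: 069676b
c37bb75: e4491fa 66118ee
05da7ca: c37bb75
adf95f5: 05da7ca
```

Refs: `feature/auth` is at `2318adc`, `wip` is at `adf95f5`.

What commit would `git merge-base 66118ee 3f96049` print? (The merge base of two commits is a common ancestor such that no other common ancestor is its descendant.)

Ancestors of 66118ee: {31aa973, 66118ee, 820d848, 828f4a4, da556d0}.
Ancestors of 3f96049: {069676b, 31aa973, 3f96049, 828f4a4}.
Common ancestors: {31aa973, 828f4a4}.
Among these, 31aa973 is not an ancestor of any other common ancestor — it is the merge base.

31aa973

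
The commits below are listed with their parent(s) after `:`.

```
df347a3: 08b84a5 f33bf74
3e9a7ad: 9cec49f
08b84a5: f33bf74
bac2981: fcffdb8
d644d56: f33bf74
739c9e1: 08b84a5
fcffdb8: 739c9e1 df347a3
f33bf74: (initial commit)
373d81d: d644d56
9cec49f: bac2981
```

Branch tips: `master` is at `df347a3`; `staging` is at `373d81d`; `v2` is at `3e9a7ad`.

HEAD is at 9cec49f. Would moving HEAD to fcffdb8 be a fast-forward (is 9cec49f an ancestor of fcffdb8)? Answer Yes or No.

No

A fast-forward from 9cec49f to fcffdb8 is possible iff 9cec49f is an ancestor of fcffdb8.
Ancestors of fcffdb8: {08b84a5, 739c9e1, df347a3, f33bf74, fcffdb8}.
9cec49f is not among them, so fast-forward is not possible.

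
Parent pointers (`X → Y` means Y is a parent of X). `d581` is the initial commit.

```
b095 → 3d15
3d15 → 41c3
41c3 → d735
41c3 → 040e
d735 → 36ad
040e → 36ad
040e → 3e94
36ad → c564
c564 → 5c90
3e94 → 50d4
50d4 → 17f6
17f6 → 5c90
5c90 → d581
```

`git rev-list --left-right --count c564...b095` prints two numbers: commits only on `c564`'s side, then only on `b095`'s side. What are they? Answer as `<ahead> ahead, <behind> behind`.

Reachable from c564: {5c90, c564, d581}.
Reachable from b095: {040e, 17f6, 36ad, 3d15, 3e94, 41c3, 50d4, 5c90, b095, c564, d581, d735}.
Only in c564's history (ahead): {} — 0.
Only in b095's history (behind): {040e, 17f6, 36ad, 3d15, 3e94, 41c3, 50d4, b095, d735} — 9.

0 ahead, 9 behind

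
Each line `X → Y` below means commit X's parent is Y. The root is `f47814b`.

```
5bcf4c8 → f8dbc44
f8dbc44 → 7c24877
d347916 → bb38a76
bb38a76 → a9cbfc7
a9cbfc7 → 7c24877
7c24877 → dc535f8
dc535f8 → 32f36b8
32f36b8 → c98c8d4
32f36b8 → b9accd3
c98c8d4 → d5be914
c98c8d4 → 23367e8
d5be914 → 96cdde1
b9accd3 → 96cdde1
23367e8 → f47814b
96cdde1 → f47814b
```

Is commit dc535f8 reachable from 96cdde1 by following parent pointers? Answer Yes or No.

Ancestors of 96cdde1: {96cdde1, f47814b}.
dc535f8 is not in that set, so it is not an ancestor of 96cdde1.

No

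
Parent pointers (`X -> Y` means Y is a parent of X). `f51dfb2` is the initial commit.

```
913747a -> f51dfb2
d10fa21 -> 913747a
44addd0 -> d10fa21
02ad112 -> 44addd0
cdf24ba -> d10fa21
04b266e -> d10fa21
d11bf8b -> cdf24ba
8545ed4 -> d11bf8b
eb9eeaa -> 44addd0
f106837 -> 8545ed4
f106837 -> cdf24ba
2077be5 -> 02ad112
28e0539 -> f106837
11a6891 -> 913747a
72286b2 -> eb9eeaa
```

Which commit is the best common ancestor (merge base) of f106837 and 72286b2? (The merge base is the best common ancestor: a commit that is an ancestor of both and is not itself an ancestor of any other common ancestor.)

d10fa21

Ancestors of f106837: {8545ed4, 913747a, cdf24ba, d10fa21, d11bf8b, f106837, f51dfb2}.
Ancestors of 72286b2: {44addd0, 72286b2, 913747a, d10fa21, eb9eeaa, f51dfb2}.
Common ancestors: {913747a, d10fa21, f51dfb2}.
Among these, d10fa21 is not an ancestor of any other common ancestor — it is the merge base.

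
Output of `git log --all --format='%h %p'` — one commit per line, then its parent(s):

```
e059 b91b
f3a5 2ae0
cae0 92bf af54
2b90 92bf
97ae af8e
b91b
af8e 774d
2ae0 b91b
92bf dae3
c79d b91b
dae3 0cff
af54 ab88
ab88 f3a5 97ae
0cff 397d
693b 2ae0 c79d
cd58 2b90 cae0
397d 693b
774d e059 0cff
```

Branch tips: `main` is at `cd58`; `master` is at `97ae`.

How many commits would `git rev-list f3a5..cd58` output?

15

Reachable from cd58: {0cff, 2ae0, 2b90, 397d, 693b, 774d, 92bf, 97ae, ab88, af54, af8e, b91b, c79d, cae0, cd58, dae3, e059, f3a5}.
Reachable from f3a5: {2ae0, b91b, f3a5}.
In cd58's history but not f3a5's: {0cff, 2b90, 397d, 693b, 774d, 92bf, 97ae, ab88, af54, af8e, c79d, cae0, cd58, dae3, e059} — 15 commits.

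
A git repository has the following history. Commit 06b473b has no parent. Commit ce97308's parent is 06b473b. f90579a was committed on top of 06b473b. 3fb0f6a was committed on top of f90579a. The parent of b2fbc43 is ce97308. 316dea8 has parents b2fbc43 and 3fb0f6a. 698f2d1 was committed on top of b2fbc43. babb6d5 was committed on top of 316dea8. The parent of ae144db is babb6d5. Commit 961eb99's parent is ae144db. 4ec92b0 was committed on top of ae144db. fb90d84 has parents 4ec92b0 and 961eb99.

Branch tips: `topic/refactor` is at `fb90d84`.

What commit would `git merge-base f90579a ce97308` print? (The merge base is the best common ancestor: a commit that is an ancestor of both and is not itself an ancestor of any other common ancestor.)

06b473b

Ancestors of f90579a: {06b473b, f90579a}.
Ancestors of ce97308: {06b473b, ce97308}.
Common ancestors: {06b473b}.
The only common ancestor is 06b473b, so it is the merge base.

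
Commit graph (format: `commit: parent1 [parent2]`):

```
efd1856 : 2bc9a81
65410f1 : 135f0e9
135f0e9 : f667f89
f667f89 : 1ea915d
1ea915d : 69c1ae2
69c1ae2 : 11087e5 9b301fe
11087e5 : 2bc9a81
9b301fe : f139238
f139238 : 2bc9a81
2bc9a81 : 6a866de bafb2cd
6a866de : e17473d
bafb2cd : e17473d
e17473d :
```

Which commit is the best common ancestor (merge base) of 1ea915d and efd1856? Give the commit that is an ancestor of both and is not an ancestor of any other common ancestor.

Ancestors of 1ea915d: {11087e5, 1ea915d, 2bc9a81, 69c1ae2, 6a866de, 9b301fe, bafb2cd, e17473d, f139238}.
Ancestors of efd1856: {2bc9a81, 6a866de, bafb2cd, e17473d, efd1856}.
Common ancestors: {2bc9a81, 6a866de, bafb2cd, e17473d}.
Among these, 2bc9a81 is not an ancestor of any other common ancestor — it is the merge base.

2bc9a81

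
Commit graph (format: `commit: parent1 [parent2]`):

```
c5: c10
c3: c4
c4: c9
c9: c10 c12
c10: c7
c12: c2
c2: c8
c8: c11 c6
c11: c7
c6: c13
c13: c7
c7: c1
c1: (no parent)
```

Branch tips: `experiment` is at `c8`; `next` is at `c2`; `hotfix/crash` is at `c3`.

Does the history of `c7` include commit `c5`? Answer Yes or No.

No

Ancestors of c7: {c1, c7}.
c5 is not in that set, so it is not an ancestor of c7.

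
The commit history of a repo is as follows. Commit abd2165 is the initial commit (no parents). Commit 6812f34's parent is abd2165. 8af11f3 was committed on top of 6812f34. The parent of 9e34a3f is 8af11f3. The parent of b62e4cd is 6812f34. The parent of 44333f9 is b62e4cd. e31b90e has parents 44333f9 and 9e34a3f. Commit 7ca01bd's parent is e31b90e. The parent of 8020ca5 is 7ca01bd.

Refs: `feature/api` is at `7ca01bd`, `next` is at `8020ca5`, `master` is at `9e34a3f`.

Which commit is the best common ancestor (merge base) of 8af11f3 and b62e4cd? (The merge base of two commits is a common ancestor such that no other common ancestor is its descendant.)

6812f34

Ancestors of 8af11f3: {6812f34, 8af11f3, abd2165}.
Ancestors of b62e4cd: {6812f34, abd2165, b62e4cd}.
Common ancestors: {6812f34, abd2165}.
Among these, 6812f34 is not an ancestor of any other common ancestor — it is the merge base.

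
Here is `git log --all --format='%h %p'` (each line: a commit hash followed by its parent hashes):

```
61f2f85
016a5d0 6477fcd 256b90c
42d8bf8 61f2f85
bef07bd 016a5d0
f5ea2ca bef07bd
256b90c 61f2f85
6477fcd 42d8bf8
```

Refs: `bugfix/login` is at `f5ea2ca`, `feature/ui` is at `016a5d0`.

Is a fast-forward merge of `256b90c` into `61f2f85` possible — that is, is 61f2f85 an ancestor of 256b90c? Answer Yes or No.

A fast-forward from 61f2f85 to 256b90c is possible iff 61f2f85 is an ancestor of 256b90c.
Ancestors of 256b90c: {256b90c, 61f2f85}.
61f2f85 is among them, so fast-forward is possible.

Yes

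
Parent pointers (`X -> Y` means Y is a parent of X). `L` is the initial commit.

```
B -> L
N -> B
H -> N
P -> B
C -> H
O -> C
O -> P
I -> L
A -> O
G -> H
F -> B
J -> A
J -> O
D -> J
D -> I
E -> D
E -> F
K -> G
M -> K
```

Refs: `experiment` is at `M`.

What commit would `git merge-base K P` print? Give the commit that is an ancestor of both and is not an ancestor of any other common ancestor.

Ancestors of K: {B, G, H, K, L, N}.
Ancestors of P: {B, L, P}.
Common ancestors: {B, L}.
Among these, B is not an ancestor of any other common ancestor — it is the merge base.

B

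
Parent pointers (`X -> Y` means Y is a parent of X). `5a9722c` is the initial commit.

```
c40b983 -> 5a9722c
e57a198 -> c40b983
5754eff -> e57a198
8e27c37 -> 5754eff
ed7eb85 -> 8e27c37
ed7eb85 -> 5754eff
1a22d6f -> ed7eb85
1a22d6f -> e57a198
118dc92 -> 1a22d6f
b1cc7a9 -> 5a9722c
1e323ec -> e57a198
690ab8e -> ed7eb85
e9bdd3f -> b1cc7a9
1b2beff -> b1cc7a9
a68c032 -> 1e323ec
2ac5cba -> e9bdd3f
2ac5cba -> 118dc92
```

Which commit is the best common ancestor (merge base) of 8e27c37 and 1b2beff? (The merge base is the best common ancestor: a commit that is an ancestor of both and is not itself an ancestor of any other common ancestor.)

Ancestors of 8e27c37: {5754eff, 5a9722c, 8e27c37, c40b983, e57a198}.
Ancestors of 1b2beff: {1b2beff, 5a9722c, b1cc7a9}.
Common ancestors: {5a9722c}.
The only common ancestor is 5a9722c, so it is the merge base.

5a9722c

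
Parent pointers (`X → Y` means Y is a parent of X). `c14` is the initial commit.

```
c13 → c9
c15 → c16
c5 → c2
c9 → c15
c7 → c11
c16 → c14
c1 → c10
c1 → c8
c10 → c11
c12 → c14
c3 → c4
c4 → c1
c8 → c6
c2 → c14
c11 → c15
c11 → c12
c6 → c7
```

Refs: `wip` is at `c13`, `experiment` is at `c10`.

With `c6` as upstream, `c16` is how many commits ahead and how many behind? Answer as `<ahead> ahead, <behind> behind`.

0 ahead, 5 behind

Reachable from c16: {c14, c16}.
Reachable from c6: {c11, c12, c14, c15, c16, c6, c7}.
Only in c16's history (ahead): {} — 0.
Only in c6's history (behind): {c11, c12, c15, c6, c7} — 5.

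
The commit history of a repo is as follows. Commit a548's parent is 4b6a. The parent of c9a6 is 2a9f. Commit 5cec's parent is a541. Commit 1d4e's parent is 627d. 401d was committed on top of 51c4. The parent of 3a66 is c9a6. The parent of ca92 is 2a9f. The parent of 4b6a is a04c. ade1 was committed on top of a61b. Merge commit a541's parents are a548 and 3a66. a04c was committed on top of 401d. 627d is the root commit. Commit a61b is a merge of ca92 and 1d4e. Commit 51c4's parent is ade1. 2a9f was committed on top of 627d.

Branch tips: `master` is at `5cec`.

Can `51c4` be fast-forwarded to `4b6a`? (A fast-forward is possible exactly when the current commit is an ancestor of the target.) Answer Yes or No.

A fast-forward from 51c4 to 4b6a is possible iff 51c4 is an ancestor of 4b6a.
Ancestors of 4b6a: {1d4e, 2a9f, 401d, 4b6a, 51c4, 627d, a04c, a61b, ade1, ca92}.
51c4 is among them, so fast-forward is possible.

Yes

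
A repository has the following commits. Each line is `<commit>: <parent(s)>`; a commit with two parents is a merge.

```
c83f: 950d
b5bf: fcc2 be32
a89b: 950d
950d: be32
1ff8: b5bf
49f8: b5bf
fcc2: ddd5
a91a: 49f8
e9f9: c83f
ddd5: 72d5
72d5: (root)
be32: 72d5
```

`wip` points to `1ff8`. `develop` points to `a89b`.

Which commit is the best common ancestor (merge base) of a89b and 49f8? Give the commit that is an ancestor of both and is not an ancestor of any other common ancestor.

Ancestors of a89b: {72d5, 950d, a89b, be32}.
Ancestors of 49f8: {49f8, 72d5, b5bf, be32, ddd5, fcc2}.
Common ancestors: {72d5, be32}.
Among these, be32 is not an ancestor of any other common ancestor — it is the merge base.

be32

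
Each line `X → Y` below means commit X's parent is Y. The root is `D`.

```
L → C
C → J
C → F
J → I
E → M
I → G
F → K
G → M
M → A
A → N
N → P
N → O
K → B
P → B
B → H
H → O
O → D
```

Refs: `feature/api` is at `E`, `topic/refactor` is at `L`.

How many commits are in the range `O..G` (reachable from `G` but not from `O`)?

Reachable from G: {A, B, D, G, H, M, N, O, P}.
Reachable from O: {D, O}.
In G's history but not O's: {A, B, G, H, M, N, P} — 7 commits.

7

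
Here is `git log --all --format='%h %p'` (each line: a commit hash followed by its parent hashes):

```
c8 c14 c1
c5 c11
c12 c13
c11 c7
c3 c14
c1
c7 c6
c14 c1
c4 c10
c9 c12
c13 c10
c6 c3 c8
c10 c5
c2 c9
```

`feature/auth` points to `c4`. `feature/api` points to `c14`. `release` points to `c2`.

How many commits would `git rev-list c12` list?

Walking parent pointers from c12: reachable set = {c1, c10, c11, c12, c13, c14, c3, c5, c6, c7, c8}.
That is 11 commits.

11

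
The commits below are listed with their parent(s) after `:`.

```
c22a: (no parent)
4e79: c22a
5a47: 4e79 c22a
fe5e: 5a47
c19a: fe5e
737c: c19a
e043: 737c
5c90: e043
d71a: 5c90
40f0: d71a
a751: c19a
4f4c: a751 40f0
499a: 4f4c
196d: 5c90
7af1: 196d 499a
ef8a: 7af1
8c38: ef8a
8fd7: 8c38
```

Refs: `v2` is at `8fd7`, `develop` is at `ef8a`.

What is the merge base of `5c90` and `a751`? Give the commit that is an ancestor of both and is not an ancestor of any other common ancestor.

Ancestors of 5c90: {4e79, 5a47, 5c90, 737c, c19a, c22a, e043, fe5e}.
Ancestors of a751: {4e79, 5a47, a751, c19a, c22a, fe5e}.
Common ancestors: {4e79, 5a47, c19a, c22a, fe5e}.
Among these, c19a is not an ancestor of any other common ancestor — it is the merge base.

c19a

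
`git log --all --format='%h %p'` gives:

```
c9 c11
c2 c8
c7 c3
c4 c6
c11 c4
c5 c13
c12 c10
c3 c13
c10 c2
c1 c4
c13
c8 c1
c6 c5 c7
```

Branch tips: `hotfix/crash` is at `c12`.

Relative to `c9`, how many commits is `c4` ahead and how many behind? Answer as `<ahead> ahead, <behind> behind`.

Reachable from c4: {c13, c3, c4, c5, c6, c7}.
Reachable from c9: {c11, c13, c3, c4, c5, c6, c7, c9}.
Only in c4's history (ahead): {} — 0.
Only in c9's history (behind): {c11, c9} — 2.

0 ahead, 2 behind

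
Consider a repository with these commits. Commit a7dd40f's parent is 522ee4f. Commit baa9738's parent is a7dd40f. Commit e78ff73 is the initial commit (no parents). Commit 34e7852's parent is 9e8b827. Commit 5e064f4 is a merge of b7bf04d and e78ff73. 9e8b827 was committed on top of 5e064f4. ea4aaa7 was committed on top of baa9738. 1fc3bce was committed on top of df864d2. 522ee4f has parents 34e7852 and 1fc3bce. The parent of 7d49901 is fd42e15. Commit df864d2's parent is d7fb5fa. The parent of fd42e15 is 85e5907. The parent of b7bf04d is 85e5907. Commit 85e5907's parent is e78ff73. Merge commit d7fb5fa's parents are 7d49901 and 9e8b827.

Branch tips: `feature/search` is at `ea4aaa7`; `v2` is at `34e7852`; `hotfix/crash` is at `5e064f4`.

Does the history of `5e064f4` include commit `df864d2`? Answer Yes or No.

No

Ancestors of 5e064f4: {5e064f4, 85e5907, b7bf04d, e78ff73}.
df864d2 is not in that set, so it is not an ancestor of 5e064f4.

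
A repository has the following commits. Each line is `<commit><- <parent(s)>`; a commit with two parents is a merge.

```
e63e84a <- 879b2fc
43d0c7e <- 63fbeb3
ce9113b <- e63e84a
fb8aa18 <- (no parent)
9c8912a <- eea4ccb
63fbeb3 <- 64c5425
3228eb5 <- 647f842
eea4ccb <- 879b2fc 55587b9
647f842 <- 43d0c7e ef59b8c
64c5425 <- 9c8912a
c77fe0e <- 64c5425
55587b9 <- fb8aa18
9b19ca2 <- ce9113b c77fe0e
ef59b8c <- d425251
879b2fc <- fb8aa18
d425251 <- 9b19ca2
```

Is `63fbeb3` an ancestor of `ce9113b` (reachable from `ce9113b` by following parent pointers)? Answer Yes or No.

Ancestors of ce9113b: {879b2fc, ce9113b, e63e84a, fb8aa18}.
63fbeb3 is not in that set, so it is not an ancestor of ce9113b.

No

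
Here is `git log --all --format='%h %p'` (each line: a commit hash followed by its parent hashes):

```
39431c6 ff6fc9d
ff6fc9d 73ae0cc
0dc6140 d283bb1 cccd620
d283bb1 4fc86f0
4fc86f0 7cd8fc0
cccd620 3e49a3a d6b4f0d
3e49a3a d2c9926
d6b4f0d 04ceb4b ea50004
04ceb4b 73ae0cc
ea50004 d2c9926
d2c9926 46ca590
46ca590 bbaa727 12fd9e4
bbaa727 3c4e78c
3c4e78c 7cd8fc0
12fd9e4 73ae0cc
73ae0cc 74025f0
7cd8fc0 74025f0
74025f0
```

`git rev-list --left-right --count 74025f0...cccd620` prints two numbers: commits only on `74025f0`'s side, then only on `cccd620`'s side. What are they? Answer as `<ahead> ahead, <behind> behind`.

Reachable from 74025f0: {74025f0}.
Reachable from cccd620: {04ceb4b, 12fd9e4, 3c4e78c, 3e49a3a, 46ca590, 73ae0cc, 74025f0, 7cd8fc0, bbaa727, cccd620, d2c9926, d6b4f0d, ea50004}.
Only in 74025f0's history (ahead): {} — 0.
Only in cccd620's history (behind): {04ceb4b, 12fd9e4, 3c4e78c, 3e49a3a, 46ca590, 73ae0cc, 7cd8fc0, bbaa727, cccd620, d2c9926, d6b4f0d, ea50004} — 12.

0 ahead, 12 behind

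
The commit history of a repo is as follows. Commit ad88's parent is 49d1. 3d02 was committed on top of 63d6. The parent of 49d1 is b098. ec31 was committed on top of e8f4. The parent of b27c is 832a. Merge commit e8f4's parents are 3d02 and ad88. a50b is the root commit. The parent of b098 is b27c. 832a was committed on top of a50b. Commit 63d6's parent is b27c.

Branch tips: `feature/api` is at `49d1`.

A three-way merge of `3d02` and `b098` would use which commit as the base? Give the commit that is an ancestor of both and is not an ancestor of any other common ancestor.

b27c

Ancestors of 3d02: {3d02, 63d6, 832a, a50b, b27c}.
Ancestors of b098: {832a, a50b, b098, b27c}.
Common ancestors: {832a, a50b, b27c}.
Among these, b27c is not an ancestor of any other common ancestor — it is the merge base.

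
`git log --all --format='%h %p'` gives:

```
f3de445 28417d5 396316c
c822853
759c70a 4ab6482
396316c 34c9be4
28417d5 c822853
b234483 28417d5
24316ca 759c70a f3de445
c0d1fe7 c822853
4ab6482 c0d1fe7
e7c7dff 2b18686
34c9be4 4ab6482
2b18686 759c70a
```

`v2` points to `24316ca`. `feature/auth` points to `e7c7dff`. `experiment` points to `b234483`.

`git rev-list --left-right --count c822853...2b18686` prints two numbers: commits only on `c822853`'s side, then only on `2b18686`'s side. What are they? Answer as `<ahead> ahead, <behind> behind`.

Reachable from c822853: {c822853}.
Reachable from 2b18686: {2b18686, 4ab6482, 759c70a, c0d1fe7, c822853}.
Only in c822853's history (ahead): {} — 0.
Only in 2b18686's history (behind): {2b18686, 4ab6482, 759c70a, c0d1fe7} — 4.

0 ahead, 4 behind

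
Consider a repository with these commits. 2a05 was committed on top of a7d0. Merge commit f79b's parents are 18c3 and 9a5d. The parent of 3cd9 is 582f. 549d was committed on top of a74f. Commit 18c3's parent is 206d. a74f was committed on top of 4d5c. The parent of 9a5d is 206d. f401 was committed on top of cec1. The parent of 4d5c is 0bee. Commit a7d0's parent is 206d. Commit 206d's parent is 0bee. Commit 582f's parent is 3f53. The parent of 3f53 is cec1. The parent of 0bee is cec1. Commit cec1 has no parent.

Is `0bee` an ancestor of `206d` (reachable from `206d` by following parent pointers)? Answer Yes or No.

Ancestors of 206d (commits reachable by following parents): {0bee, 206d, cec1}.
0bee is in that set, so it is an ancestor of 206d.

Yes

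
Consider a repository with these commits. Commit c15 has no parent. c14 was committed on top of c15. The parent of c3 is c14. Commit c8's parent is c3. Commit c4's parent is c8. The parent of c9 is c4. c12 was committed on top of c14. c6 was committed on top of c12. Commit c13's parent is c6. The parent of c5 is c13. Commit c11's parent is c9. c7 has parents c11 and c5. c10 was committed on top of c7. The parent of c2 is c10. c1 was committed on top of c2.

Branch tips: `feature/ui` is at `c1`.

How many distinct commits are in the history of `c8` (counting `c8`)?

Walking parent pointers from c8: reachable set = {c14, c15, c3, c8}.
That is 4 commits.

4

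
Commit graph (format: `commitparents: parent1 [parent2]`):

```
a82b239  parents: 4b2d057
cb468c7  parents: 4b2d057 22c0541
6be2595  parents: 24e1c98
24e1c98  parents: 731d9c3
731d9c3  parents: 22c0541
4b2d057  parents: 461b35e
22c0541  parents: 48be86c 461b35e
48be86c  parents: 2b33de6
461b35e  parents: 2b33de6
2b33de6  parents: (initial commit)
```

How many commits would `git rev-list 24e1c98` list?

Walking parent pointers from 24e1c98: reachable set = {22c0541, 24e1c98, 2b33de6, 461b35e, 48be86c, 731d9c3}.
That is 6 commits.

6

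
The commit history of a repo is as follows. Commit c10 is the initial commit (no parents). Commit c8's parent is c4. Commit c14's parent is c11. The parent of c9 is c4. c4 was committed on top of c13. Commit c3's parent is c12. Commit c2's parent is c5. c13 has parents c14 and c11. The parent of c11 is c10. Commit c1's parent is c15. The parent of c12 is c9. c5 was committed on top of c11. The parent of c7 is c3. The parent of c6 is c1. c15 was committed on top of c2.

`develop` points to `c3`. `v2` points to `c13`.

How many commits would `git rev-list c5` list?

3

Walking parent pointers from c5: reachable set = {c10, c11, c5}.
That is 3 commits.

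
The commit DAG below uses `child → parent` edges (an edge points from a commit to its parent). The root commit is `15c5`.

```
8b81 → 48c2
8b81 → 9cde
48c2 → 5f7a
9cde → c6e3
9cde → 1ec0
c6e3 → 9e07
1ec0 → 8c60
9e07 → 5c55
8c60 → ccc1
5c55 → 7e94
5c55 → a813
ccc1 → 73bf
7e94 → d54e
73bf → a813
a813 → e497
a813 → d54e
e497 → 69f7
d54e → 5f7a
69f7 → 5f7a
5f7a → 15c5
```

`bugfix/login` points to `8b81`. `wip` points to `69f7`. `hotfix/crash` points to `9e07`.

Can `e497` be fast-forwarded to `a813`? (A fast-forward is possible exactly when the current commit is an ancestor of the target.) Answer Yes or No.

A fast-forward from e497 to a813 is possible iff e497 is an ancestor of a813.
Ancestors of a813: {15c5, 5f7a, 69f7, a813, d54e, e497}.
e497 is among them, so fast-forward is possible.

Yes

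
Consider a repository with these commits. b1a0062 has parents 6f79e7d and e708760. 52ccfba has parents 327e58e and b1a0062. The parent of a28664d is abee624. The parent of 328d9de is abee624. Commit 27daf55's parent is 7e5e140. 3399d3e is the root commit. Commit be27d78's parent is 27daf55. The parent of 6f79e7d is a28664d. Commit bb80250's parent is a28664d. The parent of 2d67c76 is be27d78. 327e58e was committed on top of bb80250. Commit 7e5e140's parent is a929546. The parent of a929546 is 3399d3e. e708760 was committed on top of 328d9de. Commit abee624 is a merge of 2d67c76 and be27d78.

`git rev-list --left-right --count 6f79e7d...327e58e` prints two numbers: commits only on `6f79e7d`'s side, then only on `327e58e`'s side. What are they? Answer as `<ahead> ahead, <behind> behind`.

Reachable from 6f79e7d: {27daf55, 2d67c76, 3399d3e, 6f79e7d, 7e5e140, a28664d, a929546, abee624, be27d78}.
Reachable from 327e58e: {27daf55, 2d67c76, 327e58e, 3399d3e, 7e5e140, a28664d, a929546, abee624, bb80250, be27d78}.
Only in 6f79e7d's history (ahead): {6f79e7d} — 1.
Only in 327e58e's history (behind): {327e58e, bb80250} — 2.

1 ahead, 2 behind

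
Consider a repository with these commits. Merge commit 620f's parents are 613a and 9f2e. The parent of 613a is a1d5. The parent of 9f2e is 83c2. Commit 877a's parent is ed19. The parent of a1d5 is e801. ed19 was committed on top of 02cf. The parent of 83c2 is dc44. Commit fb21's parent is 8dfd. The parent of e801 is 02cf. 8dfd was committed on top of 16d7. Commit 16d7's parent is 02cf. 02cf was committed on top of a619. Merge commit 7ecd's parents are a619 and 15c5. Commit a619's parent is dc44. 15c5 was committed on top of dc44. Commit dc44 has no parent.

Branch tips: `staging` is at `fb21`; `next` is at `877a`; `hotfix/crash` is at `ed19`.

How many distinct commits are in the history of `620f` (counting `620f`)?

Walking parent pointers from 620f: reachable set = {02cf, 613a, 620f, 83c2, 9f2e, a1d5, a619, dc44, e801}.
That is 9 commits.

9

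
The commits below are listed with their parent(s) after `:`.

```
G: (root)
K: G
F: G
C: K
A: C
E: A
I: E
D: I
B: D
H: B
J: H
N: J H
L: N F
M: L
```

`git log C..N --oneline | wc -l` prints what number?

Reachable from N: {A, B, C, D, E, G, H, I, J, K, N}.
Reachable from C: {C, G, K}.
In N's history but not C's: {A, B, D, E, H, I, J, N} — 8 commits.

8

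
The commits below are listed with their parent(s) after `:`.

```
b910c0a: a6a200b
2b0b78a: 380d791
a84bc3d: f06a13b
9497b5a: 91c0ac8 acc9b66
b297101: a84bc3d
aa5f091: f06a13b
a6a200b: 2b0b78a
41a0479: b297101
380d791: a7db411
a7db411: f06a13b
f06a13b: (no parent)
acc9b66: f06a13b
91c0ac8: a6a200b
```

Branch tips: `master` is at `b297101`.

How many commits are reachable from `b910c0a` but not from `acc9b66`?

Reachable from b910c0a: {2b0b78a, 380d791, a6a200b, a7db411, b910c0a, f06a13b}.
Reachable from acc9b66: {acc9b66, f06a13b}.
In b910c0a's history but not acc9b66's: {2b0b78a, 380d791, a6a200b, a7db411, b910c0a} — 5 commits.

5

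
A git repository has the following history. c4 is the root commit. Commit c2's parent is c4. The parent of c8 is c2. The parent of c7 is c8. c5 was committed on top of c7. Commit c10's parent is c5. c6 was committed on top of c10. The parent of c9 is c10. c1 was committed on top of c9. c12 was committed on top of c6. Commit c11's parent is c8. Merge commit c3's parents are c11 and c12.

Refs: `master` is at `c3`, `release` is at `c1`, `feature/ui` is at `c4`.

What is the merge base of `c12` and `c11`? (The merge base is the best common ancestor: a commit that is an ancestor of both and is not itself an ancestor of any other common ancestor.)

c8

Ancestors of c12: {c10, c12, c2, c4, c5, c6, c7, c8}.
Ancestors of c11: {c11, c2, c4, c8}.
Common ancestors: {c2, c4, c8}.
Among these, c8 is not an ancestor of any other common ancestor — it is the merge base.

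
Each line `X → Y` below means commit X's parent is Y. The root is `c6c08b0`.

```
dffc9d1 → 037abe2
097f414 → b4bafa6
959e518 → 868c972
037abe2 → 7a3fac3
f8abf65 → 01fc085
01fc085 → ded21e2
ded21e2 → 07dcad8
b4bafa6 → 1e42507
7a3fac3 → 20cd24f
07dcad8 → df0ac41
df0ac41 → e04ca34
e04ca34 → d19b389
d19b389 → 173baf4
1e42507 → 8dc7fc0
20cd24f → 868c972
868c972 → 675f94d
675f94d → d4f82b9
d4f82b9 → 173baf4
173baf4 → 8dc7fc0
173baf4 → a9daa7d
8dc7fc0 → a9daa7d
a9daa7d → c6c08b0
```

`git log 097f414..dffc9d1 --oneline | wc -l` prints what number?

8

Reachable from dffc9d1: {037abe2, 173baf4, 20cd24f, 675f94d, 7a3fac3, 868c972, 8dc7fc0, a9daa7d, c6c08b0, d4f82b9, dffc9d1}.
Reachable from 097f414: {097f414, 1e42507, 8dc7fc0, a9daa7d, b4bafa6, c6c08b0}.
In dffc9d1's history but not 097f414's: {037abe2, 173baf4, 20cd24f, 675f94d, 7a3fac3, 868c972, d4f82b9, dffc9d1} — 8 commits.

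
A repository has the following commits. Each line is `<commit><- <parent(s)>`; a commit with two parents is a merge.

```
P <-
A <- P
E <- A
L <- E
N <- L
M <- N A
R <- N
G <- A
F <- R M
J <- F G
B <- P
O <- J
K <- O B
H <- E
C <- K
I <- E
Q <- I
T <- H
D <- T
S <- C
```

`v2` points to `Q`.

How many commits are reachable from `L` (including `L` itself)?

Walking parent pointers from L: reachable set = {A, E, L, P}.
That is 4 commits.

4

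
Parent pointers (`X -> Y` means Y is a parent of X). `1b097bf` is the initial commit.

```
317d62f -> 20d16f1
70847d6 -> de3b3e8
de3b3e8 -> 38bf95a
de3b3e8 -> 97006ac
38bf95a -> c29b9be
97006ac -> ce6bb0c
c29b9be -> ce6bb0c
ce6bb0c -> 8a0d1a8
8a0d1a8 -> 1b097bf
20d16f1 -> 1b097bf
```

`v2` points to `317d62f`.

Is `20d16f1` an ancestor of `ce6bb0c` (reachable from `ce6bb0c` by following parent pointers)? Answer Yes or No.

Ancestors of ce6bb0c: {1b097bf, 8a0d1a8, ce6bb0c}.
20d16f1 is not in that set, so it is not an ancestor of ce6bb0c.

No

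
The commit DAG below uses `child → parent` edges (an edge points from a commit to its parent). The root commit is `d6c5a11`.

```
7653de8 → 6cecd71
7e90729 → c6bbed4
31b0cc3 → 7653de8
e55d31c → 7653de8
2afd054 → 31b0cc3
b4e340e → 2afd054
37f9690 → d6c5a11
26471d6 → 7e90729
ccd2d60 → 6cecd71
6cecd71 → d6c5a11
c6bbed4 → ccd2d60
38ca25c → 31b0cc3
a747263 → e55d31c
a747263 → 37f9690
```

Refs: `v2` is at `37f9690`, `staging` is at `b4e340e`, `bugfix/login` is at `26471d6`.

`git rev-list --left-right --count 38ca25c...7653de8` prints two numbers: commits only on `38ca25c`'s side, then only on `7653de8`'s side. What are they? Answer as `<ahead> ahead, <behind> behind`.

2 ahead, 0 behind

Reachable from 38ca25c: {31b0cc3, 38ca25c, 6cecd71, 7653de8, d6c5a11}.
Reachable from 7653de8: {6cecd71, 7653de8, d6c5a11}.
Only in 38ca25c's history (ahead): {31b0cc3, 38ca25c} — 2.
Only in 7653de8's history (behind): {} — 0.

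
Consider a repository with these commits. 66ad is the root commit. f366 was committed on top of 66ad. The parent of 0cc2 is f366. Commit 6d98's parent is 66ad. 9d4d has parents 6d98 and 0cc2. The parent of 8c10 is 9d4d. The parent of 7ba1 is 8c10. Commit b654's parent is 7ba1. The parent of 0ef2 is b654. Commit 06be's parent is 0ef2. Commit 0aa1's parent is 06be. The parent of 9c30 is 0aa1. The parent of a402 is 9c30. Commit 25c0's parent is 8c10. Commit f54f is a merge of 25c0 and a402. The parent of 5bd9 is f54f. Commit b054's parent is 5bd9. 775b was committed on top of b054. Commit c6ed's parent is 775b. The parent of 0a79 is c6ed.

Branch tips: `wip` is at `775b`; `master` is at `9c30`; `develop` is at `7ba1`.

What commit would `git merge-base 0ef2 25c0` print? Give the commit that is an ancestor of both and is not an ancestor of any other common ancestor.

Ancestors of 0ef2: {0cc2, 0ef2, 66ad, 6d98, 7ba1, 8c10, 9d4d, b654, f366}.
Ancestors of 25c0: {0cc2, 25c0, 66ad, 6d98, 8c10, 9d4d, f366}.
Common ancestors: {0cc2, 66ad, 6d98, 8c10, 9d4d, f366}.
Among these, 8c10 is not an ancestor of any other common ancestor — it is the merge base.

8c10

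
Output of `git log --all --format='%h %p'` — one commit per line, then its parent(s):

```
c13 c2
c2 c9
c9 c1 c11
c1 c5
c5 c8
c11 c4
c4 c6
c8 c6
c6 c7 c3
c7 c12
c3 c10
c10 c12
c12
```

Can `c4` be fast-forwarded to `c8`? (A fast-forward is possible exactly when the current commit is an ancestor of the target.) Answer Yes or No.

A fast-forward from c4 to c8 is possible iff c4 is an ancestor of c8.
Ancestors of c8: {c10, c12, c3, c6, c7, c8}.
c4 is not among them, so fast-forward is not possible.

No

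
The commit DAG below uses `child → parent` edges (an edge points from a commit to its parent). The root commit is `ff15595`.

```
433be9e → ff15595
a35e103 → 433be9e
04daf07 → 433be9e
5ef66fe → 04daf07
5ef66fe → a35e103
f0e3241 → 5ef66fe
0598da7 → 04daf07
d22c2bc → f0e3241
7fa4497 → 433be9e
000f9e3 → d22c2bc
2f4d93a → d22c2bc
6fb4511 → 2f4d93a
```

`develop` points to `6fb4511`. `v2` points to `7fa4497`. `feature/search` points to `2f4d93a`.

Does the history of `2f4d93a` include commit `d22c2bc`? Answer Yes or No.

Yes

Ancestors of 2f4d93a (commits reachable by following parents): {04daf07, 2f4d93a, 433be9e, 5ef66fe, a35e103, d22c2bc, f0e3241, ff15595}.
d22c2bc is in that set, so it is an ancestor of 2f4d93a.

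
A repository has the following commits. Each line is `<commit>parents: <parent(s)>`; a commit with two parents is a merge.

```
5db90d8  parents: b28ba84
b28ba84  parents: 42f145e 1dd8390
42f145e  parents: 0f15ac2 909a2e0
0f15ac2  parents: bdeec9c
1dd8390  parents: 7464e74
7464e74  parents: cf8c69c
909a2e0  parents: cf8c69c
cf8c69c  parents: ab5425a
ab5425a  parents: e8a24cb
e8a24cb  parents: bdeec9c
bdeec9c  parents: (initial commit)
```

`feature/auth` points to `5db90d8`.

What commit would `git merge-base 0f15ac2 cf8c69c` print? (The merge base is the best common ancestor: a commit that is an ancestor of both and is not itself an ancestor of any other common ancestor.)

bdeec9c

Ancestors of 0f15ac2: {0f15ac2, bdeec9c}.
Ancestors of cf8c69c: {ab5425a, bdeec9c, cf8c69c, e8a24cb}.
Common ancestors: {bdeec9c}.
The only common ancestor is bdeec9c, so it is the merge base.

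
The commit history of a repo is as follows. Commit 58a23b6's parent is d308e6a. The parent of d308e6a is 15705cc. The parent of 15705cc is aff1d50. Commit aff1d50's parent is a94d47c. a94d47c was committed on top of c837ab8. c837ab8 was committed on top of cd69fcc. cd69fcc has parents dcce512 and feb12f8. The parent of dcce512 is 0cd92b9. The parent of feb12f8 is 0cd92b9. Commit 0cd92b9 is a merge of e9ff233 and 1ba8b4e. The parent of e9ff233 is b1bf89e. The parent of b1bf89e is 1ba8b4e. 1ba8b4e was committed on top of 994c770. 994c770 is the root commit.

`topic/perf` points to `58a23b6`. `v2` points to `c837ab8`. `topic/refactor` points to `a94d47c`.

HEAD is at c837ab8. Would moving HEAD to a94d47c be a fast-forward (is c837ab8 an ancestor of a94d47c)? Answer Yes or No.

A fast-forward from c837ab8 to a94d47c is possible iff c837ab8 is an ancestor of a94d47c.
Ancestors of a94d47c: {0cd92b9, 1ba8b4e, 994c770, a94d47c, b1bf89e, c837ab8, cd69fcc, dcce512, e9ff233, feb12f8}.
c837ab8 is among them, so fast-forward is possible.

Yes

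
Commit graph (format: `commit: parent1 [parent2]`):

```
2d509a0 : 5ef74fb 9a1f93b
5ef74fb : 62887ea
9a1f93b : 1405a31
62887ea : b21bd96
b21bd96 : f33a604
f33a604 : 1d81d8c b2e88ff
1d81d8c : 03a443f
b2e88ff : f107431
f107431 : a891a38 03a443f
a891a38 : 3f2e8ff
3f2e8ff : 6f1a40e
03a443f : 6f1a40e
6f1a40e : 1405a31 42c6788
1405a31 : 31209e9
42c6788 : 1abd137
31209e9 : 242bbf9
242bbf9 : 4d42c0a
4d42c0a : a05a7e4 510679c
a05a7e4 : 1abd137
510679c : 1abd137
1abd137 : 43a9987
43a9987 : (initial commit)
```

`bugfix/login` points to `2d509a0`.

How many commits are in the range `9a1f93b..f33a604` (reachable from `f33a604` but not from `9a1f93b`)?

Reachable from f33a604: {03a443f, 1405a31, 1abd137, 1d81d8c, 242bbf9, 31209e9, 3f2e8ff, 42c6788, 43a9987, 4d42c0a, 510679c, 6f1a40e, a05a7e4, a891a38, b2e88ff, f107431, f33a604}.
Reachable from 9a1f93b: {1405a31, 1abd137, 242bbf9, 31209e9, 43a9987, 4d42c0a, 510679c, 9a1f93b, a05a7e4}.
In f33a604's history but not 9a1f93b's: {03a443f, 1d81d8c, 3f2e8ff, 42c6788, 6f1a40e, a891a38, b2e88ff, f107431, f33a604} — 9 commits.

9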